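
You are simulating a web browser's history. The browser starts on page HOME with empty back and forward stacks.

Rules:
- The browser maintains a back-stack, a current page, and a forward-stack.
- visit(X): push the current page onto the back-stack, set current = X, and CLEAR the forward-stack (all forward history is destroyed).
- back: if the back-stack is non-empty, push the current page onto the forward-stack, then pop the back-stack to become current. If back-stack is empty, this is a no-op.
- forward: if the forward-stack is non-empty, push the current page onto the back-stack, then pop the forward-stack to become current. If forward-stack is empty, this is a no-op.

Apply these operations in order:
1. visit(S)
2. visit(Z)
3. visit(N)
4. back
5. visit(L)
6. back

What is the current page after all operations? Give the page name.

After 1 (visit(S)): cur=S back=1 fwd=0
After 2 (visit(Z)): cur=Z back=2 fwd=0
After 3 (visit(N)): cur=N back=3 fwd=0
After 4 (back): cur=Z back=2 fwd=1
After 5 (visit(L)): cur=L back=3 fwd=0
After 6 (back): cur=Z back=2 fwd=1

Answer: Z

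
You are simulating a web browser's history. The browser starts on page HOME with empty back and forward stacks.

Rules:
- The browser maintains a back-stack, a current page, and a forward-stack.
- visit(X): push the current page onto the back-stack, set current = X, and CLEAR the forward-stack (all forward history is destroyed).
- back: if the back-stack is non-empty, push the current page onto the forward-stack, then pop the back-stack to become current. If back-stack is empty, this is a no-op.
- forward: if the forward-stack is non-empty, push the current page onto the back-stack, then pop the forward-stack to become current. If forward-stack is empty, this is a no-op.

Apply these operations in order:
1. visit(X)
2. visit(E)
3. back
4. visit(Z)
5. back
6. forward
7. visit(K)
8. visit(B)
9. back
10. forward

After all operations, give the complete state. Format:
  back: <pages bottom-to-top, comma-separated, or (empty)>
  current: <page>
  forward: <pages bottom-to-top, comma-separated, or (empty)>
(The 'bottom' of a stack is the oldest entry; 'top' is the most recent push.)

After 1 (visit(X)): cur=X back=1 fwd=0
After 2 (visit(E)): cur=E back=2 fwd=0
After 3 (back): cur=X back=1 fwd=1
After 4 (visit(Z)): cur=Z back=2 fwd=0
After 5 (back): cur=X back=1 fwd=1
After 6 (forward): cur=Z back=2 fwd=0
After 7 (visit(K)): cur=K back=3 fwd=0
After 8 (visit(B)): cur=B back=4 fwd=0
After 9 (back): cur=K back=3 fwd=1
After 10 (forward): cur=B back=4 fwd=0

Answer: back: HOME,X,Z,K
current: B
forward: (empty)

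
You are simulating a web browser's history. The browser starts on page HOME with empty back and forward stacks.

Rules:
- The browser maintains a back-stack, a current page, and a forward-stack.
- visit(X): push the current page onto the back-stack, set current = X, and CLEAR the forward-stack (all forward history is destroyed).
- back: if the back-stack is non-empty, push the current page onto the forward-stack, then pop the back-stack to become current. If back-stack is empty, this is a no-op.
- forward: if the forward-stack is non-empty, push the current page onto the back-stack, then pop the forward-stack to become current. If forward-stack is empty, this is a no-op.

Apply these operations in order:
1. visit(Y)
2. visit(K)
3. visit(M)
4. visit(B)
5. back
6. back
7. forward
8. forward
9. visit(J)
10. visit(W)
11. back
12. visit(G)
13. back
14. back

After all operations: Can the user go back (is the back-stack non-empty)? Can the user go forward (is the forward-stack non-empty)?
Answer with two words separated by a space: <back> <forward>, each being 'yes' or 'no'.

After 1 (visit(Y)): cur=Y back=1 fwd=0
After 2 (visit(K)): cur=K back=2 fwd=0
After 3 (visit(M)): cur=M back=3 fwd=0
After 4 (visit(B)): cur=B back=4 fwd=0
After 5 (back): cur=M back=3 fwd=1
After 6 (back): cur=K back=2 fwd=2
After 7 (forward): cur=M back=3 fwd=1
After 8 (forward): cur=B back=4 fwd=0
After 9 (visit(J)): cur=J back=5 fwd=0
After 10 (visit(W)): cur=W back=6 fwd=0
After 11 (back): cur=J back=5 fwd=1
After 12 (visit(G)): cur=G back=6 fwd=0
After 13 (back): cur=J back=5 fwd=1
After 14 (back): cur=B back=4 fwd=2

Answer: yes yes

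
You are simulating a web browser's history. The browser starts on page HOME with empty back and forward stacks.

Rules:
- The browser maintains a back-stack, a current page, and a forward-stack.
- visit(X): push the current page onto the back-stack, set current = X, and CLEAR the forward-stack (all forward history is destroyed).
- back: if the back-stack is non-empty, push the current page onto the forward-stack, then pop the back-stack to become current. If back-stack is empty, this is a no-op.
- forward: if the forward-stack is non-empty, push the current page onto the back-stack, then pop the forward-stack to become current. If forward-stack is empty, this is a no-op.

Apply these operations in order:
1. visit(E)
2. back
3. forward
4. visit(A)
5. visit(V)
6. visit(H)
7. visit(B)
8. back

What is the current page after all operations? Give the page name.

After 1 (visit(E)): cur=E back=1 fwd=0
After 2 (back): cur=HOME back=0 fwd=1
After 3 (forward): cur=E back=1 fwd=0
After 4 (visit(A)): cur=A back=2 fwd=0
After 5 (visit(V)): cur=V back=3 fwd=0
After 6 (visit(H)): cur=H back=4 fwd=0
After 7 (visit(B)): cur=B back=5 fwd=0
After 8 (back): cur=H back=4 fwd=1

Answer: H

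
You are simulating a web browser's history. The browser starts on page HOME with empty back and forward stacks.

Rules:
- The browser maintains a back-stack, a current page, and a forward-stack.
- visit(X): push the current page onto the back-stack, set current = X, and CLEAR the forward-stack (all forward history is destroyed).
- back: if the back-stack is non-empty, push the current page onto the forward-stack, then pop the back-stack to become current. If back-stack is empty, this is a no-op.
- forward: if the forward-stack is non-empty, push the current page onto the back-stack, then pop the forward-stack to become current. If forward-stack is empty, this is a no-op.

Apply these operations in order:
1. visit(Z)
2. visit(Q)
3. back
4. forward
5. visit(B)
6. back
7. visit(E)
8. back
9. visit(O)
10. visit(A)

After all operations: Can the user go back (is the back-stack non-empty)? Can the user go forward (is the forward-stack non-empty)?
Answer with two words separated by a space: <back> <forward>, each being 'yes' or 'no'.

After 1 (visit(Z)): cur=Z back=1 fwd=0
After 2 (visit(Q)): cur=Q back=2 fwd=0
After 3 (back): cur=Z back=1 fwd=1
After 4 (forward): cur=Q back=2 fwd=0
After 5 (visit(B)): cur=B back=3 fwd=0
After 6 (back): cur=Q back=2 fwd=1
After 7 (visit(E)): cur=E back=3 fwd=0
After 8 (back): cur=Q back=2 fwd=1
After 9 (visit(O)): cur=O back=3 fwd=0
After 10 (visit(A)): cur=A back=4 fwd=0

Answer: yes no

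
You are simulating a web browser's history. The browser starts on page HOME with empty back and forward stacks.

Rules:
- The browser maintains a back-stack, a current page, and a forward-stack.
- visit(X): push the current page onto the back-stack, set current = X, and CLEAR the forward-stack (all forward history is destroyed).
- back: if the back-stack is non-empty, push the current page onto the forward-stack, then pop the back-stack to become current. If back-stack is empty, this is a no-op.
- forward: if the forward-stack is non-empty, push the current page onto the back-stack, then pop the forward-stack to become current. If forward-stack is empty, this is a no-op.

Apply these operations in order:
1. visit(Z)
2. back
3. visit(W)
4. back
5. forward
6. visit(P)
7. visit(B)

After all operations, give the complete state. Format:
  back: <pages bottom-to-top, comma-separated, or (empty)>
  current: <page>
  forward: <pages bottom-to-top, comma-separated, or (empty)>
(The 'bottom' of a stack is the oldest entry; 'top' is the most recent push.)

After 1 (visit(Z)): cur=Z back=1 fwd=0
After 2 (back): cur=HOME back=0 fwd=1
After 3 (visit(W)): cur=W back=1 fwd=0
After 4 (back): cur=HOME back=0 fwd=1
After 5 (forward): cur=W back=1 fwd=0
After 6 (visit(P)): cur=P back=2 fwd=0
After 7 (visit(B)): cur=B back=3 fwd=0

Answer: back: HOME,W,P
current: B
forward: (empty)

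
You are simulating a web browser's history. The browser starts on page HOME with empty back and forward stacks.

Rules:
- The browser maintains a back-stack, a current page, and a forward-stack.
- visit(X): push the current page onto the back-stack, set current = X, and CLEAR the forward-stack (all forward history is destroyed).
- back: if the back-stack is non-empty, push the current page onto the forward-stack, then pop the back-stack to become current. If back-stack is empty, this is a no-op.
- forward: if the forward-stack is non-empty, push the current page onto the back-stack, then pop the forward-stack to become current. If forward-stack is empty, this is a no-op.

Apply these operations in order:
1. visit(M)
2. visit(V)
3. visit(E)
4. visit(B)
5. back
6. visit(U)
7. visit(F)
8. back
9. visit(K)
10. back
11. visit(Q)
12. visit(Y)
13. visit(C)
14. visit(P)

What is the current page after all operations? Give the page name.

Answer: P

Derivation:
After 1 (visit(M)): cur=M back=1 fwd=0
After 2 (visit(V)): cur=V back=2 fwd=0
After 3 (visit(E)): cur=E back=3 fwd=0
After 4 (visit(B)): cur=B back=4 fwd=0
After 5 (back): cur=E back=3 fwd=1
After 6 (visit(U)): cur=U back=4 fwd=0
After 7 (visit(F)): cur=F back=5 fwd=0
After 8 (back): cur=U back=4 fwd=1
After 9 (visit(K)): cur=K back=5 fwd=0
After 10 (back): cur=U back=4 fwd=1
After 11 (visit(Q)): cur=Q back=5 fwd=0
After 12 (visit(Y)): cur=Y back=6 fwd=0
After 13 (visit(C)): cur=C back=7 fwd=0
After 14 (visit(P)): cur=P back=8 fwd=0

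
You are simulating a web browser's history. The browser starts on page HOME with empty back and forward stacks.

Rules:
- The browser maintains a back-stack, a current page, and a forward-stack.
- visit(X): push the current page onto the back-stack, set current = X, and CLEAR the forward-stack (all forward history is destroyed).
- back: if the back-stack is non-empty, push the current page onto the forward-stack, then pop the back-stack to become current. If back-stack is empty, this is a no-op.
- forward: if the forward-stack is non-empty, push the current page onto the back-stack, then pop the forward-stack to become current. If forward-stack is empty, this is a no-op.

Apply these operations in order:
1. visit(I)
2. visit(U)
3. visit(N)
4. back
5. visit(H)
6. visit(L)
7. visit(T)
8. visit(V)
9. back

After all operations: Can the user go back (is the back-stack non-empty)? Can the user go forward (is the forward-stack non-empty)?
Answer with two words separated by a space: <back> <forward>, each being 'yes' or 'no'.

Answer: yes yes

Derivation:
After 1 (visit(I)): cur=I back=1 fwd=0
After 2 (visit(U)): cur=U back=2 fwd=0
After 3 (visit(N)): cur=N back=3 fwd=0
After 4 (back): cur=U back=2 fwd=1
After 5 (visit(H)): cur=H back=3 fwd=0
After 6 (visit(L)): cur=L back=4 fwd=0
After 7 (visit(T)): cur=T back=5 fwd=0
After 8 (visit(V)): cur=V back=6 fwd=0
After 9 (back): cur=T back=5 fwd=1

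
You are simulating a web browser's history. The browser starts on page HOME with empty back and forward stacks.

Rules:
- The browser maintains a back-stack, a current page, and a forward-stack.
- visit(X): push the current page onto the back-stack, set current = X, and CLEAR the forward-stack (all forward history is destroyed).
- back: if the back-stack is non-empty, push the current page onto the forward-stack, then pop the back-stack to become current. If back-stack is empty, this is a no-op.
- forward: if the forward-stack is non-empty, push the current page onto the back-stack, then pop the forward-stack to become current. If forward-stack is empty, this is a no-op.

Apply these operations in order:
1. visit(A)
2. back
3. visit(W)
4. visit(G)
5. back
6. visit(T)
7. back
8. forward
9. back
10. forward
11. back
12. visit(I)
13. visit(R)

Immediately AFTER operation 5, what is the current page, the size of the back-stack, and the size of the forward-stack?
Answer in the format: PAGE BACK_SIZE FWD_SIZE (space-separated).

After 1 (visit(A)): cur=A back=1 fwd=0
After 2 (back): cur=HOME back=0 fwd=1
After 3 (visit(W)): cur=W back=1 fwd=0
After 4 (visit(G)): cur=G back=2 fwd=0
After 5 (back): cur=W back=1 fwd=1

W 1 1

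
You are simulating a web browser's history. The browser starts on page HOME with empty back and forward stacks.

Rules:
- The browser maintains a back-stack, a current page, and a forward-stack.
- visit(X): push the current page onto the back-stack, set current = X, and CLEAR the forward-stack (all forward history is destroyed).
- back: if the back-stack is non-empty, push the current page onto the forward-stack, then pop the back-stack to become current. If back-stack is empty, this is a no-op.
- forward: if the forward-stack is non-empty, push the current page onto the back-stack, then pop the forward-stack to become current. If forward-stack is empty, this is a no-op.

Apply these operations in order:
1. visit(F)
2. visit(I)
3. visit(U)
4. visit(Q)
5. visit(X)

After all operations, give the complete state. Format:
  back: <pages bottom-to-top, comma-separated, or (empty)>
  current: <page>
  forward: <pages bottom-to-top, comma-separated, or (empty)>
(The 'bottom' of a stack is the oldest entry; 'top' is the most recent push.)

After 1 (visit(F)): cur=F back=1 fwd=0
After 2 (visit(I)): cur=I back=2 fwd=0
After 3 (visit(U)): cur=U back=3 fwd=0
After 4 (visit(Q)): cur=Q back=4 fwd=0
After 5 (visit(X)): cur=X back=5 fwd=0

Answer: back: HOME,F,I,U,Q
current: X
forward: (empty)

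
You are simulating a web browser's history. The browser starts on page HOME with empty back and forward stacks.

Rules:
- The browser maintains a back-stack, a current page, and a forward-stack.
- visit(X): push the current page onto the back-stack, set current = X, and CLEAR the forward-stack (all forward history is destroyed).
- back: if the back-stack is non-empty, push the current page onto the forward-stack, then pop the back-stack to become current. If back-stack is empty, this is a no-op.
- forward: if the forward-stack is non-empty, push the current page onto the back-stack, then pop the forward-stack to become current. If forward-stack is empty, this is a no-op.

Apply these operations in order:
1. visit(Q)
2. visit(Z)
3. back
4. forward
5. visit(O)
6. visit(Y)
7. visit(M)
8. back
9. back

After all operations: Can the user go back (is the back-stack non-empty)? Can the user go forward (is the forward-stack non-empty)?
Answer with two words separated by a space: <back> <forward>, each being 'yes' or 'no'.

After 1 (visit(Q)): cur=Q back=1 fwd=0
After 2 (visit(Z)): cur=Z back=2 fwd=0
After 3 (back): cur=Q back=1 fwd=1
After 4 (forward): cur=Z back=2 fwd=0
After 5 (visit(O)): cur=O back=3 fwd=0
After 6 (visit(Y)): cur=Y back=4 fwd=0
After 7 (visit(M)): cur=M back=5 fwd=0
After 8 (back): cur=Y back=4 fwd=1
After 9 (back): cur=O back=3 fwd=2

Answer: yes yes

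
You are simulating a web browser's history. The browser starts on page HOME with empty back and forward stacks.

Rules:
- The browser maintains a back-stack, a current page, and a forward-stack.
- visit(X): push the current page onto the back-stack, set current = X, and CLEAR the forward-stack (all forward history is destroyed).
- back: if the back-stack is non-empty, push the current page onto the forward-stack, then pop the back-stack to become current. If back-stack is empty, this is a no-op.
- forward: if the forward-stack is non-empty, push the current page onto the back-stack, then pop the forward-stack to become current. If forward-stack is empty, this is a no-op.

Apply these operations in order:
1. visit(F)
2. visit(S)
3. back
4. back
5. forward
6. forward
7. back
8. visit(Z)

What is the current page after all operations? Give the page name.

Answer: Z

Derivation:
After 1 (visit(F)): cur=F back=1 fwd=0
After 2 (visit(S)): cur=S back=2 fwd=0
After 3 (back): cur=F back=1 fwd=1
After 4 (back): cur=HOME back=0 fwd=2
After 5 (forward): cur=F back=1 fwd=1
After 6 (forward): cur=S back=2 fwd=0
After 7 (back): cur=F back=1 fwd=1
After 8 (visit(Z)): cur=Z back=2 fwd=0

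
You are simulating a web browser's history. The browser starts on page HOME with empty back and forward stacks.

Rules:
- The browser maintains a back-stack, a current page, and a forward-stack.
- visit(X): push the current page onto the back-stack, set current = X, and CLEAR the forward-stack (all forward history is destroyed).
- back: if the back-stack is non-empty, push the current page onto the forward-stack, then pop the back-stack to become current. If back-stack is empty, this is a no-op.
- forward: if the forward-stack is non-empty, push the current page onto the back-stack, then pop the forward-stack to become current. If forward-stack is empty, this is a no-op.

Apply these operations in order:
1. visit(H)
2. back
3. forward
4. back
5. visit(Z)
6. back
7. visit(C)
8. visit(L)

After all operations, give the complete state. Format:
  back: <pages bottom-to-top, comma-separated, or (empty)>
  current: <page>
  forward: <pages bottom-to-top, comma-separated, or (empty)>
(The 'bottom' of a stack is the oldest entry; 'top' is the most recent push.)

Answer: back: HOME,C
current: L
forward: (empty)

Derivation:
After 1 (visit(H)): cur=H back=1 fwd=0
After 2 (back): cur=HOME back=0 fwd=1
After 3 (forward): cur=H back=1 fwd=0
After 4 (back): cur=HOME back=0 fwd=1
After 5 (visit(Z)): cur=Z back=1 fwd=0
After 6 (back): cur=HOME back=0 fwd=1
After 7 (visit(C)): cur=C back=1 fwd=0
After 8 (visit(L)): cur=L back=2 fwd=0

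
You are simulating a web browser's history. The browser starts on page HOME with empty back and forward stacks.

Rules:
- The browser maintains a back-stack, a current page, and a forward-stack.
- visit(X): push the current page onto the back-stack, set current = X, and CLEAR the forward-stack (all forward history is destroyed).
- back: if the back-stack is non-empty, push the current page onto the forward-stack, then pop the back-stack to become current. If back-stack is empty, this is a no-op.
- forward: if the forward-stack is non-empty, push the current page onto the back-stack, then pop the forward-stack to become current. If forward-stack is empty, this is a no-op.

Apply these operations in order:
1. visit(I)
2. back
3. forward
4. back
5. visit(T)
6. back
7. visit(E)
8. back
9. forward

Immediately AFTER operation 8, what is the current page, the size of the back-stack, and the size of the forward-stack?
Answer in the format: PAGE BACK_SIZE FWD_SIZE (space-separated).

After 1 (visit(I)): cur=I back=1 fwd=0
After 2 (back): cur=HOME back=0 fwd=1
After 3 (forward): cur=I back=1 fwd=0
After 4 (back): cur=HOME back=0 fwd=1
After 5 (visit(T)): cur=T back=1 fwd=0
After 6 (back): cur=HOME back=0 fwd=1
After 7 (visit(E)): cur=E back=1 fwd=0
After 8 (back): cur=HOME back=0 fwd=1

HOME 0 1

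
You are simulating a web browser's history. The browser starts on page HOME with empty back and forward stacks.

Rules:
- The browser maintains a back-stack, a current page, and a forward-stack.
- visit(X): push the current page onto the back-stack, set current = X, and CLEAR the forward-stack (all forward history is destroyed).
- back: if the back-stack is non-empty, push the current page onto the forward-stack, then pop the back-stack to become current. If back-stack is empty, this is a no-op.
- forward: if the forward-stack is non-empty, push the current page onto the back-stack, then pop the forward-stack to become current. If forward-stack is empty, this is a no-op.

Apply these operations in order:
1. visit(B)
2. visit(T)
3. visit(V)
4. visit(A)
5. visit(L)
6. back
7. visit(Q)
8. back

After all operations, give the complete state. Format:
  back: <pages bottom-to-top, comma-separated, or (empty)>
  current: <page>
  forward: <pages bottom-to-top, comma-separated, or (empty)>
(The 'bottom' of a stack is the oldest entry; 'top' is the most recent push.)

After 1 (visit(B)): cur=B back=1 fwd=0
After 2 (visit(T)): cur=T back=2 fwd=0
After 3 (visit(V)): cur=V back=3 fwd=0
After 4 (visit(A)): cur=A back=4 fwd=0
After 5 (visit(L)): cur=L back=5 fwd=0
After 6 (back): cur=A back=4 fwd=1
After 7 (visit(Q)): cur=Q back=5 fwd=0
After 8 (back): cur=A back=4 fwd=1

Answer: back: HOME,B,T,V
current: A
forward: Q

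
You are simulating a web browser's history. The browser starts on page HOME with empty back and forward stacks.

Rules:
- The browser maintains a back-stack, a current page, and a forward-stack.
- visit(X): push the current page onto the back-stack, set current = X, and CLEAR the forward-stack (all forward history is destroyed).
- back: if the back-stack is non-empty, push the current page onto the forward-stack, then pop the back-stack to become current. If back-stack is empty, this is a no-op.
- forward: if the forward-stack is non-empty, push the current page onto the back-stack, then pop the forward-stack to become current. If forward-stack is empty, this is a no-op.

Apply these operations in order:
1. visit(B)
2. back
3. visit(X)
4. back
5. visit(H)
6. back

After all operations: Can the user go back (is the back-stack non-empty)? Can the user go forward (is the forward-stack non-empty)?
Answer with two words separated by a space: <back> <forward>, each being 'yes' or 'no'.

After 1 (visit(B)): cur=B back=1 fwd=0
After 2 (back): cur=HOME back=0 fwd=1
After 3 (visit(X)): cur=X back=1 fwd=0
After 4 (back): cur=HOME back=0 fwd=1
After 5 (visit(H)): cur=H back=1 fwd=0
After 6 (back): cur=HOME back=0 fwd=1

Answer: no yes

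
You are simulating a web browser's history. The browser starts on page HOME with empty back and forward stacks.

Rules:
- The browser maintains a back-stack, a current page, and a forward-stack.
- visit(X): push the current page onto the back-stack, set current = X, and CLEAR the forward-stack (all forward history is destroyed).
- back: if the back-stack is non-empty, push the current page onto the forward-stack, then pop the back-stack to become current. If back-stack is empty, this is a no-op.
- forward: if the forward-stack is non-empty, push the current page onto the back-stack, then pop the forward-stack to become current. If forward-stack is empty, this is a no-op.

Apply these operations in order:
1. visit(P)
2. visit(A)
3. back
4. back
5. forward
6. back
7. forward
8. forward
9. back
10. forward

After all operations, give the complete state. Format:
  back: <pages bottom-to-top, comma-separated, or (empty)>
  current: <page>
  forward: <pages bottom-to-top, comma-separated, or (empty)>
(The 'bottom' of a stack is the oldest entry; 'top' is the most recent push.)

Answer: back: HOME,P
current: A
forward: (empty)

Derivation:
After 1 (visit(P)): cur=P back=1 fwd=0
After 2 (visit(A)): cur=A back=2 fwd=0
After 3 (back): cur=P back=1 fwd=1
After 4 (back): cur=HOME back=0 fwd=2
After 5 (forward): cur=P back=1 fwd=1
After 6 (back): cur=HOME back=0 fwd=2
After 7 (forward): cur=P back=1 fwd=1
After 8 (forward): cur=A back=2 fwd=0
After 9 (back): cur=P back=1 fwd=1
After 10 (forward): cur=A back=2 fwd=0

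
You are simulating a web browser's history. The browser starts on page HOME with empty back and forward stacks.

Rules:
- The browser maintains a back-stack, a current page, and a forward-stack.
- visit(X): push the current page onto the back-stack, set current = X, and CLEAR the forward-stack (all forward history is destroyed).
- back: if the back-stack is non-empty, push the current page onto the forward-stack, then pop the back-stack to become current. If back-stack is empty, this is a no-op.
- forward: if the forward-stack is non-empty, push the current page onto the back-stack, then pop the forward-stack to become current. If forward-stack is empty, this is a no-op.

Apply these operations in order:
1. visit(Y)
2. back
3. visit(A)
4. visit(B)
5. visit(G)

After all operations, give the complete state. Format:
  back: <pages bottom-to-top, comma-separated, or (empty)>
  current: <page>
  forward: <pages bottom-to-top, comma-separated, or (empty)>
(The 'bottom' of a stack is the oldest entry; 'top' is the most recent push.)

Answer: back: HOME,A,B
current: G
forward: (empty)

Derivation:
After 1 (visit(Y)): cur=Y back=1 fwd=0
After 2 (back): cur=HOME back=0 fwd=1
After 3 (visit(A)): cur=A back=1 fwd=0
After 4 (visit(B)): cur=B back=2 fwd=0
After 5 (visit(G)): cur=G back=3 fwd=0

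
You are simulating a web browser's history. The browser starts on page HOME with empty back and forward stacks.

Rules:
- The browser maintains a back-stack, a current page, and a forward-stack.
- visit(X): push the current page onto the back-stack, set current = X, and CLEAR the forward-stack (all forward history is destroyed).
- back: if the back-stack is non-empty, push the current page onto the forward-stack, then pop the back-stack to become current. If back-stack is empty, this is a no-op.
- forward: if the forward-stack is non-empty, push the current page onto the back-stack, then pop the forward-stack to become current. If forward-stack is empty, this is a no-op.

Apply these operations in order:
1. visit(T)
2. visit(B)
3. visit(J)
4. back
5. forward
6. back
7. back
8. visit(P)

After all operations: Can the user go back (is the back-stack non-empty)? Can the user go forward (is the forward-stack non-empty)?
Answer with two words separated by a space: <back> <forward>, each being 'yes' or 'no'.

After 1 (visit(T)): cur=T back=1 fwd=0
After 2 (visit(B)): cur=B back=2 fwd=0
After 3 (visit(J)): cur=J back=3 fwd=0
After 4 (back): cur=B back=2 fwd=1
After 5 (forward): cur=J back=3 fwd=0
After 6 (back): cur=B back=2 fwd=1
After 7 (back): cur=T back=1 fwd=2
After 8 (visit(P)): cur=P back=2 fwd=0

Answer: yes no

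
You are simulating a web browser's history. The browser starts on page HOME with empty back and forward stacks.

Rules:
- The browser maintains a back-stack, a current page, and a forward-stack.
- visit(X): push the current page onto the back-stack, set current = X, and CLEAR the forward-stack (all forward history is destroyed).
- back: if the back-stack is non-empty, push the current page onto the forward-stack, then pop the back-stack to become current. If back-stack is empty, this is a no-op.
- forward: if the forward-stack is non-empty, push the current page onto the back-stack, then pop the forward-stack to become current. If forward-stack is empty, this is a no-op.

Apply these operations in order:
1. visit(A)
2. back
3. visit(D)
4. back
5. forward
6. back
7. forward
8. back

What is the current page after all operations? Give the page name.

Answer: HOME

Derivation:
After 1 (visit(A)): cur=A back=1 fwd=0
After 2 (back): cur=HOME back=0 fwd=1
After 3 (visit(D)): cur=D back=1 fwd=0
After 4 (back): cur=HOME back=0 fwd=1
After 5 (forward): cur=D back=1 fwd=0
After 6 (back): cur=HOME back=0 fwd=1
After 7 (forward): cur=D back=1 fwd=0
After 8 (back): cur=HOME back=0 fwd=1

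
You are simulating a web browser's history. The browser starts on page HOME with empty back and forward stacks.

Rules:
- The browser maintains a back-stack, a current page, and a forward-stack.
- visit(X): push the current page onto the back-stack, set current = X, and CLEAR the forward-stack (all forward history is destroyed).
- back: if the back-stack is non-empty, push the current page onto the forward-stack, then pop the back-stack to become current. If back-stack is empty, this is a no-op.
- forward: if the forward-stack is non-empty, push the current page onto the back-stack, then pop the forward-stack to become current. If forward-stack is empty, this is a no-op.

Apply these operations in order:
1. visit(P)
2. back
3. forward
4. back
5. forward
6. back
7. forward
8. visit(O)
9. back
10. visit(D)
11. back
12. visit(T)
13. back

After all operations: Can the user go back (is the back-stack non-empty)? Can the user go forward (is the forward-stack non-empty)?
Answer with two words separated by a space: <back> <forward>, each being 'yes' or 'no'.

Answer: yes yes

Derivation:
After 1 (visit(P)): cur=P back=1 fwd=0
After 2 (back): cur=HOME back=0 fwd=1
After 3 (forward): cur=P back=1 fwd=0
After 4 (back): cur=HOME back=0 fwd=1
After 5 (forward): cur=P back=1 fwd=0
After 6 (back): cur=HOME back=0 fwd=1
After 7 (forward): cur=P back=1 fwd=0
After 8 (visit(O)): cur=O back=2 fwd=0
After 9 (back): cur=P back=1 fwd=1
After 10 (visit(D)): cur=D back=2 fwd=0
After 11 (back): cur=P back=1 fwd=1
After 12 (visit(T)): cur=T back=2 fwd=0
After 13 (back): cur=P back=1 fwd=1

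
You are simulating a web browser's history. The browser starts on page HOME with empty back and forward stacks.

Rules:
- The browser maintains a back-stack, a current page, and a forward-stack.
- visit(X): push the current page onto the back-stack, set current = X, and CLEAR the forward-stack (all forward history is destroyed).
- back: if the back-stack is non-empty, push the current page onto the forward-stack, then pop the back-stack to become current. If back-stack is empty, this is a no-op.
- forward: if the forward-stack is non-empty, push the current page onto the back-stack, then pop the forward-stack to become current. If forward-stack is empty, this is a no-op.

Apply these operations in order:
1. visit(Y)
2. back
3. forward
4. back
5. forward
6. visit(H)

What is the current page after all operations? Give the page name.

After 1 (visit(Y)): cur=Y back=1 fwd=0
After 2 (back): cur=HOME back=0 fwd=1
After 3 (forward): cur=Y back=1 fwd=0
After 4 (back): cur=HOME back=0 fwd=1
After 5 (forward): cur=Y back=1 fwd=0
After 6 (visit(H)): cur=H back=2 fwd=0

Answer: H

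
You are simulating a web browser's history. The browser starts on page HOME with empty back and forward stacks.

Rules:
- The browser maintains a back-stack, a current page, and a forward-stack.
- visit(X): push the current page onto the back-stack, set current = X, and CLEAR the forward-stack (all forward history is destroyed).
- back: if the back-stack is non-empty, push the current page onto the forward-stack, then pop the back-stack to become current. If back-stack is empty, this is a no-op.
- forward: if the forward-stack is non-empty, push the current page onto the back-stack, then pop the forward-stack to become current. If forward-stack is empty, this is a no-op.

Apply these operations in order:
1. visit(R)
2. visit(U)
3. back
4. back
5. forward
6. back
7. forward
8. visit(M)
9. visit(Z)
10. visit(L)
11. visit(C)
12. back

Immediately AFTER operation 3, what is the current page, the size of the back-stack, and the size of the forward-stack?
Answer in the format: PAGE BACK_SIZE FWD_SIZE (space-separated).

After 1 (visit(R)): cur=R back=1 fwd=0
After 2 (visit(U)): cur=U back=2 fwd=0
After 3 (back): cur=R back=1 fwd=1

R 1 1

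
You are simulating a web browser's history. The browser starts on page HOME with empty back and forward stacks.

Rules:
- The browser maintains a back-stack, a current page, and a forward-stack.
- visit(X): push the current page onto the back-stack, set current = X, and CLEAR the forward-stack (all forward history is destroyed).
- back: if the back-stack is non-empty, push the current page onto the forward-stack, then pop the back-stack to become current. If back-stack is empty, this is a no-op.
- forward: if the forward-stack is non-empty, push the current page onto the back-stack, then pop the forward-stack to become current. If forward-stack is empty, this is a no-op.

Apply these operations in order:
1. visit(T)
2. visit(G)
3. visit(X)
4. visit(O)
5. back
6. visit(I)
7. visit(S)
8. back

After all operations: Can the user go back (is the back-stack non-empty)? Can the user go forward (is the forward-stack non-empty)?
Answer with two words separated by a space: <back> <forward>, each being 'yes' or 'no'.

Answer: yes yes

Derivation:
After 1 (visit(T)): cur=T back=1 fwd=0
After 2 (visit(G)): cur=G back=2 fwd=0
After 3 (visit(X)): cur=X back=3 fwd=0
After 4 (visit(O)): cur=O back=4 fwd=0
After 5 (back): cur=X back=3 fwd=1
After 6 (visit(I)): cur=I back=4 fwd=0
After 7 (visit(S)): cur=S back=5 fwd=0
After 8 (back): cur=I back=4 fwd=1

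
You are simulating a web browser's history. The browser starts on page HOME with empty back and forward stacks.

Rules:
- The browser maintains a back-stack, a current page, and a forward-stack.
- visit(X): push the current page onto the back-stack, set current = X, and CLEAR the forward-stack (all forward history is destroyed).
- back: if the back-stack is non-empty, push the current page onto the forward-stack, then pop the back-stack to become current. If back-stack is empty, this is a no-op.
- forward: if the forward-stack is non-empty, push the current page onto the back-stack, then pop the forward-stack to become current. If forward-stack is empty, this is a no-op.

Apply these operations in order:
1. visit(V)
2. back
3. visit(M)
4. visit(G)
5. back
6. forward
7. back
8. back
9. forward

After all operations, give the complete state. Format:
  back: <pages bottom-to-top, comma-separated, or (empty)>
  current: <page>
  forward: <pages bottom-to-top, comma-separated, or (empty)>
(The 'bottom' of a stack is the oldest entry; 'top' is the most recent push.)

After 1 (visit(V)): cur=V back=1 fwd=0
After 2 (back): cur=HOME back=0 fwd=1
After 3 (visit(M)): cur=M back=1 fwd=0
After 4 (visit(G)): cur=G back=2 fwd=0
After 5 (back): cur=M back=1 fwd=1
After 6 (forward): cur=G back=2 fwd=0
After 7 (back): cur=M back=1 fwd=1
After 8 (back): cur=HOME back=0 fwd=2
After 9 (forward): cur=M back=1 fwd=1

Answer: back: HOME
current: M
forward: G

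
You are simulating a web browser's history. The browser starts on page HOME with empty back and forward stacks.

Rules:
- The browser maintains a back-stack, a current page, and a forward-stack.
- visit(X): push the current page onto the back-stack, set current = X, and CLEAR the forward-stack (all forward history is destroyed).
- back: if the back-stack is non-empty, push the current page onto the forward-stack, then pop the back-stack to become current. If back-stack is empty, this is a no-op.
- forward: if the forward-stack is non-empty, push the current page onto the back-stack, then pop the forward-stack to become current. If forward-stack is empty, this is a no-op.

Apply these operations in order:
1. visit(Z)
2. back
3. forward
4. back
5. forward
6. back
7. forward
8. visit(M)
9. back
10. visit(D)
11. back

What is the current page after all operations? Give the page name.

After 1 (visit(Z)): cur=Z back=1 fwd=0
After 2 (back): cur=HOME back=0 fwd=1
After 3 (forward): cur=Z back=1 fwd=0
After 4 (back): cur=HOME back=0 fwd=1
After 5 (forward): cur=Z back=1 fwd=0
After 6 (back): cur=HOME back=0 fwd=1
After 7 (forward): cur=Z back=1 fwd=0
After 8 (visit(M)): cur=M back=2 fwd=0
After 9 (back): cur=Z back=1 fwd=1
After 10 (visit(D)): cur=D back=2 fwd=0
After 11 (back): cur=Z back=1 fwd=1

Answer: Z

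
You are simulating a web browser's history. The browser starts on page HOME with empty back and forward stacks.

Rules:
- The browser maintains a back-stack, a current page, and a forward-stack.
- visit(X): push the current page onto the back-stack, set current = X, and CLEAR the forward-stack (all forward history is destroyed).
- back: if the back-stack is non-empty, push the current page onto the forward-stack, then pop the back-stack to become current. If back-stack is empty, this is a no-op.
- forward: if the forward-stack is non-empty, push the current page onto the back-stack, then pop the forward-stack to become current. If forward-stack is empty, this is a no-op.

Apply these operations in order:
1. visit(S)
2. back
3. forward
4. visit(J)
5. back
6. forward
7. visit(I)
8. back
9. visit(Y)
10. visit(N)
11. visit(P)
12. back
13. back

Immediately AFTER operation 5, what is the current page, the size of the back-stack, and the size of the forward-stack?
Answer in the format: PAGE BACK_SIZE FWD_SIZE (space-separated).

After 1 (visit(S)): cur=S back=1 fwd=0
After 2 (back): cur=HOME back=0 fwd=1
After 3 (forward): cur=S back=1 fwd=0
After 4 (visit(J)): cur=J back=2 fwd=0
After 5 (back): cur=S back=1 fwd=1

S 1 1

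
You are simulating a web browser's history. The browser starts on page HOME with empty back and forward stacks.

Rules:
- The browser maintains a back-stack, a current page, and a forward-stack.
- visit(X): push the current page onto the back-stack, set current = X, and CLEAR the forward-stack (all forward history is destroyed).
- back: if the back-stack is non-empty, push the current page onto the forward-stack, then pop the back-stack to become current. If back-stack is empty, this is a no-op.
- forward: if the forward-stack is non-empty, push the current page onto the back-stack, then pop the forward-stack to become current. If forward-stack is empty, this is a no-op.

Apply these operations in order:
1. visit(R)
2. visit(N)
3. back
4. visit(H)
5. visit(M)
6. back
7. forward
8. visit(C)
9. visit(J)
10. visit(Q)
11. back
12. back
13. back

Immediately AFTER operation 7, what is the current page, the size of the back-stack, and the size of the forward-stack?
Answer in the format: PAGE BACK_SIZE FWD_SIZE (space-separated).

After 1 (visit(R)): cur=R back=1 fwd=0
After 2 (visit(N)): cur=N back=2 fwd=0
After 3 (back): cur=R back=1 fwd=1
After 4 (visit(H)): cur=H back=2 fwd=0
After 5 (visit(M)): cur=M back=3 fwd=0
After 6 (back): cur=H back=2 fwd=1
After 7 (forward): cur=M back=3 fwd=0

M 3 0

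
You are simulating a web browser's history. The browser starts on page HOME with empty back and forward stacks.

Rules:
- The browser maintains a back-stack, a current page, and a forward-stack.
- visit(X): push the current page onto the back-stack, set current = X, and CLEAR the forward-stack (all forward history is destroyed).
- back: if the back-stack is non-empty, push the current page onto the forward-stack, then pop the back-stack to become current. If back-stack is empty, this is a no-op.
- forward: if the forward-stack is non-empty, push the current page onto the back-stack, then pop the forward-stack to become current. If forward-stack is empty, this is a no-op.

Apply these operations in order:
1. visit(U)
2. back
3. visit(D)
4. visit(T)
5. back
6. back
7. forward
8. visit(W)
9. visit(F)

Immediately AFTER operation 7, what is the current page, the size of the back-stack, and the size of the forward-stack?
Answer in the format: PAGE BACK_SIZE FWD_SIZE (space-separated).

After 1 (visit(U)): cur=U back=1 fwd=0
After 2 (back): cur=HOME back=0 fwd=1
After 3 (visit(D)): cur=D back=1 fwd=0
After 4 (visit(T)): cur=T back=2 fwd=0
After 5 (back): cur=D back=1 fwd=1
After 6 (back): cur=HOME back=0 fwd=2
After 7 (forward): cur=D back=1 fwd=1

D 1 1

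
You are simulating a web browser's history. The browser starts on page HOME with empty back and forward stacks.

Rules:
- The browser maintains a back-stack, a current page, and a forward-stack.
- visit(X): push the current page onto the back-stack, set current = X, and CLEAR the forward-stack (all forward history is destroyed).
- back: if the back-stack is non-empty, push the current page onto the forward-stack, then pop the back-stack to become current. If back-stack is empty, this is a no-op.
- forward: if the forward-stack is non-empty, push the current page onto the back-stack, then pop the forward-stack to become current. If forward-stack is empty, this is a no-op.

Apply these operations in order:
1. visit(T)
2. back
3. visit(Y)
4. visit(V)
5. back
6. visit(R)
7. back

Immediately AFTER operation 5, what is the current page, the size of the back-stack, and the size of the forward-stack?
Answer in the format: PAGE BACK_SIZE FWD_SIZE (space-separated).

After 1 (visit(T)): cur=T back=1 fwd=0
After 2 (back): cur=HOME back=0 fwd=1
After 3 (visit(Y)): cur=Y back=1 fwd=0
After 4 (visit(V)): cur=V back=2 fwd=0
After 5 (back): cur=Y back=1 fwd=1

Y 1 1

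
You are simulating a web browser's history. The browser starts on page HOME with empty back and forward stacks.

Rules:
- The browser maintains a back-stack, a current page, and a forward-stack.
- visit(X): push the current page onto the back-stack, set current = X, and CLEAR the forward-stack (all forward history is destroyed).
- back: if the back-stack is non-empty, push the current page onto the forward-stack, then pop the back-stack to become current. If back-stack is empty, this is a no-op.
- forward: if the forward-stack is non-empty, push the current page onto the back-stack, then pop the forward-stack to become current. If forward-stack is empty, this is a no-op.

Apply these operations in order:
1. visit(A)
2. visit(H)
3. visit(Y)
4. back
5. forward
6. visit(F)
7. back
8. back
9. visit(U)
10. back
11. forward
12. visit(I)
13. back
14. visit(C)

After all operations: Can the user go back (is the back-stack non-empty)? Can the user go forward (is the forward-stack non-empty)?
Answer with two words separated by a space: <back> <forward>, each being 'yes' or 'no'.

After 1 (visit(A)): cur=A back=1 fwd=0
After 2 (visit(H)): cur=H back=2 fwd=0
After 3 (visit(Y)): cur=Y back=3 fwd=0
After 4 (back): cur=H back=2 fwd=1
After 5 (forward): cur=Y back=3 fwd=0
After 6 (visit(F)): cur=F back=4 fwd=0
After 7 (back): cur=Y back=3 fwd=1
After 8 (back): cur=H back=2 fwd=2
After 9 (visit(U)): cur=U back=3 fwd=0
After 10 (back): cur=H back=2 fwd=1
After 11 (forward): cur=U back=3 fwd=0
After 12 (visit(I)): cur=I back=4 fwd=0
After 13 (back): cur=U back=3 fwd=1
After 14 (visit(C)): cur=C back=4 fwd=0

Answer: yes no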